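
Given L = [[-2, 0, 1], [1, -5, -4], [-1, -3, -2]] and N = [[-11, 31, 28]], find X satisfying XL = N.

Right-multiplying both sides by L⁻¹ gives X = NL⁻¹.
L has determinant -4; L⁻¹ = [[1/2, 3/4, -5/4], [-3/2, -5/4, 7/4], [2, 3/2, -5/2]].
X = NL⁻¹ = [[-11, 31, 28]] · [[1/2, 3/4, -5/4], [-3/2, -5/4, 7/4], [2, 3/2, -5/2]] = [[4, -5, -2]].

X = [[4, -5, -2]]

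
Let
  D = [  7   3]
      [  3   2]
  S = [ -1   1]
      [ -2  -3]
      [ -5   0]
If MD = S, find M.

D is on the right of M, so right-multiply by D⁻¹: M = SD⁻¹.
D has determinant 5; D⁻¹ = [[2/5, -3/5], [-3/5, 7/5]].
M = SD⁻¹ = [[-1, 1], [-2, -3], [-5, 0]] · [[2/5, -3/5], [-3/5, 7/5]] = [[-1, 2], [1, -3], [-2, 3]].

M = [[-1, 2], [1, -3], [-2, 3]]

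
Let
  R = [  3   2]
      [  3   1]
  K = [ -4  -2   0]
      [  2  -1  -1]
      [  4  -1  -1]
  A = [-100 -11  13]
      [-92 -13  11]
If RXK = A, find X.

Left-multiply by R⁻¹ and right-multiply by K⁻¹: X = R⁻¹AK⁻¹.
det R = -3; the adjugate gives R⁻¹ = [[-1/3, 2/3], [1, -1]].
K has determinant 4; K⁻¹ = [[0, -1/2, 1/2], [-1/2, 1, -1], [1/2, -3, 2]].
R⁻¹A = [[-28, -5, 3], [-8, 2, 2]].
X = (R⁻¹A)K⁻¹ = [[4, 0, -3], [0, 0, -2]].

X = [[4, 0, -3], [0, 0, -2]]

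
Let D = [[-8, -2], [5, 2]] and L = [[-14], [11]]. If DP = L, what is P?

D is on the left of P, so left-multiply by D⁻¹: P = D⁻¹L.
D has determinant -6; D⁻¹ = [[-1/3, -1/3], [5/6, 4/3]].
P = D⁻¹L = [[-1/3, -1/3], [5/6, 4/3]] · [[-14], [11]] = [[1], [3]].

P = [[1], [3]]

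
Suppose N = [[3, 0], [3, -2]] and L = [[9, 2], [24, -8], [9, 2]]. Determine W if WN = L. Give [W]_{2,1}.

N is on the right of W, so right-multiply by N⁻¹: W = LN⁻¹.
N has determinant -6; N⁻¹ = [[1/3, 0], [1/2, -1/2]].
W = LN⁻¹ = [[9, 2], [24, -8], [9, 2]] · [[1/3, 0], [1/2, -1/2]] = [[4, -1], [4, 4], [4, -1]].

4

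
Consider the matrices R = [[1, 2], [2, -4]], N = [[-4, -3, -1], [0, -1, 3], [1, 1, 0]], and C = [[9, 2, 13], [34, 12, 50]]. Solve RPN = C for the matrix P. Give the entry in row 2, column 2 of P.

Left-multiply by R⁻¹ and right-multiply by N⁻¹: P = R⁻¹CN⁻¹.
det R = -8, so R⁻¹ = [[1/2, 1/4], [1/4, -1/8]].
det N = 2; the adjugate gives N⁻¹ = [[-3/2, -1/2, -5], [3/2, 1/2, 6], [1/2, 1/2, 2]].
R⁻¹C = [[13, 4, 19], [-2, -1, -3]].
P = (R⁻¹C)N⁻¹ = [[-4, 5, -3], [0, -1, -2]].

-1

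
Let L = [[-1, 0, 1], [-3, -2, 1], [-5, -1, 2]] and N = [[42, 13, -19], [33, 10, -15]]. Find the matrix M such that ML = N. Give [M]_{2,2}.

Right-multiplying both sides by L⁻¹ gives M = NL⁻¹.
det L = -4; the adjugate gives L⁻¹ = [[3/4, 1/4, -1/2], [-1/4, -3/4, 1/2], [7/4, 1/4, -1/2]].
M = NL⁻¹ = [[42, 13, -19], [33, 10, -15]] · [[3/4, 1/4, -1/2], [-1/4, -3/4, 1/2], [7/4, 1/4, -1/2]] = [[-5, -4, -5], [-4, -3, -4]].

-3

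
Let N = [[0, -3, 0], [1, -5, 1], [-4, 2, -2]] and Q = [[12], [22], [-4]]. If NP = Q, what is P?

N is on the left of P, so left-multiply by N⁻¹: P = N⁻¹Q.
det N = 6, so N⁻¹ = [[4/3, -1, -1/2], [-1/3, 0, 0], [-3, 2, 1/2]].
P = N⁻¹Q = [[4/3, -1, -1/2], [-1/3, 0, 0], [-3, 2, 1/2]] · [[12], [22], [-4]] = [[-4], [-4], [6]].

P = [[-4], [-4], [6]]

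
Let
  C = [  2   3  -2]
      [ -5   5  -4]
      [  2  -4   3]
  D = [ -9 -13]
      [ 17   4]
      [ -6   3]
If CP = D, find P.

Left-multiplying both sides by C⁻¹ gives P = C⁻¹D.
det C = -1; the adjugate gives C⁻¹ = [[1, 1, 2], [-7, -10, -18], [-10, -14, -25]].
P = C⁻¹D = [[1, 1, 2], [-7, -10, -18], [-10, -14, -25]] · [[-9, -13], [17, 4], [-6, 3]] = [[-4, -3], [1, -3], [2, -1]].

P = [[-4, -3], [1, -3], [2, -1]]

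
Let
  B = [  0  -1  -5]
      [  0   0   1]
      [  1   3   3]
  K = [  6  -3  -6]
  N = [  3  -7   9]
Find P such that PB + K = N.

PB = N − K = [[-3, -4, 15]].
Since B sits to the right of P, P = (N − K)B⁻¹.
det B = -1; the adjugate gives B⁻¹ = [[3, 12, 1], [-1, -5, 0], [0, 1, 0]].
P = (N − K)B⁻¹ = [[-5, -1, -3]].

P = [[-5, -1, -3]]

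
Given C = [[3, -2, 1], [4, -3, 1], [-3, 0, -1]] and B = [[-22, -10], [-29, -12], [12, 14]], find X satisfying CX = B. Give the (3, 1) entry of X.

C is on the left of X, so left-multiply by C⁻¹: X = C⁻¹B.
C has determinant -2; C⁻¹ = [[-3/2, 1, -1/2], [-1/2, 0, -1/2], [9/2, -3, 1/2]].
X = C⁻¹B = [[-3/2, 1, -1/2], [-1/2, 0, -1/2], [9/2, -3, 1/2]] · [[-22, -10], [-29, -12], [12, 14]] = [[-2, -4], [5, -2], [-6, -2]].

-6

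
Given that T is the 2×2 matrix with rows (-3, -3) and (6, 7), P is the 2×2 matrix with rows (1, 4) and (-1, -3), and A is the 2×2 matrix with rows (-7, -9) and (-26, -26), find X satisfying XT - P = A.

XT = A + P = [[-6, -5], [-27, -29]].
Right-multiplying both sides by T⁻¹ gives X = (A + P)T⁻¹.
det T = -3; the adjugate gives T⁻¹ = [[-7/3, -1], [2, 1]].
X = (A + P)T⁻¹ = [[4, 1], [5, -2]].

X = [[4, 1], [5, -2]]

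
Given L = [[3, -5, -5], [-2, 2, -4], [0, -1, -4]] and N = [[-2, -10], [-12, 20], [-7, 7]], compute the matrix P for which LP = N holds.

Left-multiplying both sides by L⁻¹ gives P = L⁻¹N.
L has determinant -6; L⁻¹ = [[2, 5/2, -5], [4/3, 2, -11/3], [-1/3, -1/2, 2/3]].
P = L⁻¹N = [[2, 5/2, -5], [4/3, 2, -11/3], [-1/3, -1/2, 2/3]] · [[-2, -10], [-12, 20], [-7, 7]] = [[1, -5], [-1, 1], [2, -2]].

P = [[1, -5], [-1, 1], [2, -2]]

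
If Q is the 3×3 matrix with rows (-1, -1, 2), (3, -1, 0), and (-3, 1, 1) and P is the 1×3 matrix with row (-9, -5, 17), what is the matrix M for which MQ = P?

Since Q sits to the right of M, M = PQ⁻¹.
Q has determinant 4; Q⁻¹ = [[-1/4, 3/4, 1/2], [-3/4, 5/4, 3/2], [0, 1, 1]].
M = PQ⁻¹ = [[-9, -5, 17]] · [[-1/4, 3/4, 1/2], [-3/4, 5/4, 3/2], [0, 1, 1]] = [[6, 4, 5]].

M = [[6, 4, 5]]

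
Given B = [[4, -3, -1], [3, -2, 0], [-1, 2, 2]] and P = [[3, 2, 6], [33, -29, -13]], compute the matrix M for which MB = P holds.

Since B sits to the right of M, M = PB⁻¹.
det B = -2; the adjugate gives B⁻¹ = [[2, -2, 1], [3, -7/2, 3/2], [-2, 5/2, -1/2]].
M = PB⁻¹ = [[3, 2, 6], [33, -29, -13]] · [[2, -2, 1], [3, -7/2, 3/2], [-2, 5/2, -1/2]] = [[0, 2, 3], [5, 3, -4]].

M = [[0, 2, 3], [5, 3, -4]]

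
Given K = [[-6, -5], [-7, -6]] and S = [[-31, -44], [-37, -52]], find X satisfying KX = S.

X = [[1, 4], [5, 4]]

K is on the left of X, so left-multiply by K⁻¹: X = K⁻¹S.
det K = 1, so K⁻¹ = [[-6, 5], [7, -6]].
X = K⁻¹S = [[-6, 5], [7, -6]] · [[-31, -44], [-37, -52]] = [[1, 4], [5, 4]].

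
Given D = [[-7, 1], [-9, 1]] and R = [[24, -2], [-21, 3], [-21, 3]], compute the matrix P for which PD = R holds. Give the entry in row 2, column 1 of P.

3

Right-multiplying both sides by D⁻¹ gives P = RD⁻¹.
D has determinant 2; D⁻¹ = [[1/2, -1/2], [9/2, -7/2]].
P = RD⁻¹ = [[24, -2], [-21, 3], [-21, 3]] · [[1/2, -1/2], [9/2, -7/2]] = [[3, -5], [3, 0], [3, 0]].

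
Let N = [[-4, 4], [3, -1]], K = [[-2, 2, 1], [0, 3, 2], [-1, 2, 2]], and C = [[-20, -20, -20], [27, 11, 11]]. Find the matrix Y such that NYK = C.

Y = [[-5, 5, -1], [-2, 2, -2]]

Y = N⁻¹CK⁻¹ (apply N⁻¹ on the left and K⁻¹ on the right).
det N = -8, so N⁻¹ = [[1/8, 1/2], [3/8, 1/2]].
det K = -5; the adjugate gives K⁻¹ = [[-2/5, 2/5, -1/5], [2/5, 3/5, -4/5], [-3/5, -2/5, 6/5]].
N⁻¹C = [[11, 3, 3], [6, -2, -2]].
Y = (N⁻¹C)K⁻¹ = [[-5, 5, -1], [-2, 2, -2]].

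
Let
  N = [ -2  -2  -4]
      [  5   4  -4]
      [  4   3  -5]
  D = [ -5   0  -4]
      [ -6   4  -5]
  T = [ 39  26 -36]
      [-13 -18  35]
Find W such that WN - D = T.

W = [[1, 4, 4], [-2, -3, -2]]

WN = T + D = [[34, 26, -40], [-19, -14, 30]].
Since N sits to the right of W, W = (T + D)N⁻¹.
N has determinant 2; N⁻¹ = [[-4, -11, 12], [9/2, 13, -14], [-1/2, -1, 1]].
W = (T + D)N⁻¹ = [[1, 4, 4], [-2, -3, -2]].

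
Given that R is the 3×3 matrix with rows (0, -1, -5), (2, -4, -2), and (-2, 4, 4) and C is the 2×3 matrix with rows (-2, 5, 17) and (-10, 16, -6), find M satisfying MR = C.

M = [[-1, 4, 5], [4, -3, 2]]

R is on the right of M, so right-multiply by R⁻¹: M = CR⁻¹.
det R = 4; the adjugate gives R⁻¹ = [[-2, -4, -9/2], [-1, -5/2, -5/2], [0, 1/2, 1/2]].
M = CR⁻¹ = [[-2, 5, 17], [-10, 16, -6]] · [[-2, -4, -9/2], [-1, -5/2, -5/2], [0, 1/2, 1/2]] = [[-1, 4, 5], [4, -3, 2]].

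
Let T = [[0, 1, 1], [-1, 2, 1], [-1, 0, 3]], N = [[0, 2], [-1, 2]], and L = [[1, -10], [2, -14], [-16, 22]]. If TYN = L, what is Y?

Y = [[-1, -4], [-2, -5], [-2, 4]]

Left-multiply by T⁻¹ and right-multiply by N⁻¹: Y = T⁻¹LN⁻¹.
det T = 4, so T⁻¹ = [[3/2, -3/4, -1/4], [1/2, 1/4, -1/4], [1/2, -1/4, 1/4]].
N has determinant 2; N⁻¹ = [[1, -1], [1/2, 0]].
T⁻¹L = [[4, -10], [5, -14], [-4, 4]].
Y = (T⁻¹L)N⁻¹ = [[-1, -4], [-2, -5], [-2, 4]].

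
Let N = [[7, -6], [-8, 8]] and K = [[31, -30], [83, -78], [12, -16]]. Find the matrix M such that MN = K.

Right-multiplying both sides by N⁻¹ gives M = KN⁻¹.
N has determinant 8; N⁻¹ = [[1, 3/4], [1, 7/8]].
M = KN⁻¹ = [[31, -30], [83, -78], [12, -16]] · [[1, 3/4], [1, 7/8]] = [[1, -3], [5, -6], [-4, -5]].

M = [[1, -3], [5, -6], [-4, -5]]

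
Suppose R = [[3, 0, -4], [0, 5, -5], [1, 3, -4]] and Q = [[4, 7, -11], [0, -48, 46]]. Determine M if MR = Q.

M = [[0, -1, 4], [2, -6, -6]]

R is on the right of M, so right-multiply by R⁻¹: M = QR⁻¹.
R has determinant 5; R⁻¹ = [[-1, -12/5, 4], [-1, -8/5, 3], [-1, -9/5, 3]].
M = QR⁻¹ = [[4, 7, -11], [0, -48, 46]] · [[-1, -12/5, 4], [-1, -8/5, 3], [-1, -9/5, 3]] = [[0, -1, 4], [2, -6, -6]].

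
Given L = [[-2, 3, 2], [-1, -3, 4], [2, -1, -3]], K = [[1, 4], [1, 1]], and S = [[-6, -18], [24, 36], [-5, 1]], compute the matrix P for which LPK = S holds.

P = [[4, -4], [0, -4], [2, 1]]

P = L⁻¹SK⁻¹ (apply L⁻¹ on the left and K⁻¹ on the right).
det L = 3, so L⁻¹ = [[13/3, 7/3, 6], [5/3, 2/3, 2], [7/3, 4/3, 3]].
det K = -3; the adjugate gives K⁻¹ = [[-1/3, 4/3], [1/3, -1/3]].
L⁻¹S = [[0, 12], [-4, -4], [3, 9]].
P = (L⁻¹S)K⁻¹ = [[4, -4], [0, -4], [2, 1]].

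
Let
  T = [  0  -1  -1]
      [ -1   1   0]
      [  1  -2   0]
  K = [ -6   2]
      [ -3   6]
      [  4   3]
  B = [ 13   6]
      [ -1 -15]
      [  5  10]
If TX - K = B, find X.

TX = B + K = [[7, 8], [-4, -9], [9, 13]].
T is on the left of X, so left-multiply by T⁻¹: X = T⁻¹(B + K).
det T = -1; the adjugate gives T⁻¹ = [[0, -2, -1], [0, -1, -1], [-1, 1, 1]].
X = T⁻¹(B + K) = [[-1, 5], [-5, -4], [-2, -4]].

X = [[-1, 5], [-5, -4], [-2, -4]]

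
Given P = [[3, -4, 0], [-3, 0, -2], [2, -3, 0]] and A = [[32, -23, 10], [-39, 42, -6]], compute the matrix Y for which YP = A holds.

Y = [[5, -5, 1], [-6, 3, -6]]

P is on the right of Y, so right-multiply by P⁻¹: Y = AP⁻¹.
P has determinant -2; P⁻¹ = [[3, 0, -4], [2, 0, -3], [-9/2, -1/2, 6]].
Y = AP⁻¹ = [[32, -23, 10], [-39, 42, -6]] · [[3, 0, -4], [2, 0, -3], [-9/2, -1/2, 6]] = [[5, -5, 1], [-6, 3, -6]].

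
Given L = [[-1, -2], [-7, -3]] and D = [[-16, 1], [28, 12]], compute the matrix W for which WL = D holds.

W = [[-5, 3], [0, -4]]

L is on the right of W, so right-multiply by L⁻¹: W = DL⁻¹.
L has determinant -11; L⁻¹ = [[3/11, -2/11], [-7/11, 1/11]].
W = DL⁻¹ = [[-16, 1], [28, 12]] · [[3/11, -2/11], [-7/11, 1/11]] = [[-5, 3], [0, -4]].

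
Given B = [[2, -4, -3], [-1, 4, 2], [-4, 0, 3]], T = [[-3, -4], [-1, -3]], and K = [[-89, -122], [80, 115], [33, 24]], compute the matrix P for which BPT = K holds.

Left-multiply by B⁻¹ and right-multiply by T⁻¹: P = B⁻¹KT⁻¹.
det B = -4, so B⁻¹ = [[-3, -3, -1], [5/4, 3/2, 1/4], [-4, -4, -1]].
T has determinant 5; T⁻¹ = [[-3/5, 4/5], [1/5, -3/5]].
B⁻¹K = [[-6, -3], [17, 26], [3, 4]].
P = (B⁻¹K)T⁻¹ = [[3, -3], [-5, -2], [-1, 0]].

P = [[3, -3], [-5, -2], [-1, 0]]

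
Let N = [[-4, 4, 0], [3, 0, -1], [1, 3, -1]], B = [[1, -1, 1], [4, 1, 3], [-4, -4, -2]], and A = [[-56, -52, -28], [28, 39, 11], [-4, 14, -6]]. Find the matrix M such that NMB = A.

Left-multiply by N⁻¹ and right-multiply by B⁻¹: M = N⁻¹AB⁻¹.
N has determinant -4; N⁻¹ = [[-3/4, -1, 1], [-1/2, -1, 1], [-9/4, -4, 3]].
B has determinant 2; B⁻¹ = [[5, -3, -2], [-2, 1, 1/2], [-6, 4, 5/2]].
N⁻¹A = [[10, 14, 4], [-4, 1, -3], [2, 3, 1]].
M = (N⁻¹A)B⁻¹ = [[-2, 0, -3], [-4, 1, 1], [-2, 1, 0]].

M = [[-2, 0, -3], [-4, 1, 1], [-2, 1, 0]]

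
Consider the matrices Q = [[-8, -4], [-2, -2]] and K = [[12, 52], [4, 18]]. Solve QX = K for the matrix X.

X = [[-1, -4], [-1, -5]]

Q is on the left of X, so left-multiply by Q⁻¹: X = Q⁻¹K.
Q has determinant 8; Q⁻¹ = [[-1/4, 1/2], [1/4, -1]].
X = Q⁻¹K = [[-1/4, 1/2], [1/4, -1]] · [[12, 52], [4, 18]] = [[-1, -4], [-1, -5]].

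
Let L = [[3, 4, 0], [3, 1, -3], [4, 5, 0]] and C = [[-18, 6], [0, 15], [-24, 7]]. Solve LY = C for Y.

Since L multiplies Y on the left, Y = L⁻¹C.
det L = -3, so L⁻¹ = [[-5, 0, 4], [4, 0, -3], [-11/3, -1/3, 3]].
Y = L⁻¹C = [[-5, 0, 4], [4, 0, -3], [-11/3, -1/3, 3]] · [[-18, 6], [0, 15], [-24, 7]] = [[-6, -2], [0, 3], [-6, -6]].

Y = [[-6, -2], [0, 3], [-6, -6]]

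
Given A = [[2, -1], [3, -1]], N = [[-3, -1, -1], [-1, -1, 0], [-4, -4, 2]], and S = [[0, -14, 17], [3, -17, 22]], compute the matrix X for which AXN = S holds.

Left-multiply by A⁻¹ and right-multiply by N⁻¹: X = A⁻¹SN⁻¹.
A has determinant 1; A⁻¹ = [[-1, 1], [-3, 2]].
N has determinant 4; N⁻¹ = [[-1/2, 3/2, -1/4], [1/2, -5/2, 1/4], [0, -2, 1/2]].
A⁻¹S = [[3, -3, 5], [6, 8, -7]].
X = (A⁻¹S)N⁻¹ = [[-3, 2, 1], [1, 3, -3]].

X = [[-3, 2, 1], [1, 3, -3]]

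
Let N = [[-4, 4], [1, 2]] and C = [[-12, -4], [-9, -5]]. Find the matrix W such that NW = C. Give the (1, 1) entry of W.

-1

Left-multiplying both sides by N⁻¹ gives W = N⁻¹C.
det N = -12, so N⁻¹ = [[-1/6, 1/3], [1/12, 1/3]].
W = N⁻¹C = [[-1/6, 1/3], [1/12, 1/3]] · [[-12, -4], [-9, -5]] = [[-1, -1], [-4, -2]].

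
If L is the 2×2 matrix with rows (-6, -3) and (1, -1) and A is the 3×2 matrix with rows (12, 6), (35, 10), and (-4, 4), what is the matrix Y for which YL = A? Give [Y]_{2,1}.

-5

Since L sits to the right of Y, Y = AL⁻¹.
L has determinant 9; L⁻¹ = [[-1/9, 1/3], [-1/9, -2/3]].
Y = AL⁻¹ = [[12, 6], [35, 10], [-4, 4]] · [[-1/9, 1/3], [-1/9, -2/3]] = [[-2, 0], [-5, 5], [0, -4]].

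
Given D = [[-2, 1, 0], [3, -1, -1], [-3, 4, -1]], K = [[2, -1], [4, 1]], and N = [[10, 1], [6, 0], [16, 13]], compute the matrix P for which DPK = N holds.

P = [[-3, -1], [-5, 0], [-5, -4]]

Isolating P: multiply by D⁻¹ from the left and K⁻¹ from the right, so P = D⁻¹NK⁻¹.
det D = -4, so D⁻¹ = [[-5/4, -1/4, 1/4], [-3/2, -1/2, 1/2], [-9/4, -5/4, 1/4]].
det K = 6; the adjugate gives K⁻¹ = [[1/6, 1/6], [-2/3, 1/3]].
D⁻¹N = [[-10, 2], [-10, 5], [-26, 1]].
P = (D⁻¹N)K⁻¹ = [[-3, -1], [-5, 0], [-5, -4]].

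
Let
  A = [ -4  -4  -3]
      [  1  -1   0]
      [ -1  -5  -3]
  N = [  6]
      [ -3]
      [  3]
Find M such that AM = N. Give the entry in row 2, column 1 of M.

Left-multiplying both sides by A⁻¹ gives M = A⁻¹N.
det A = -6, so A⁻¹ = [[-1/2, -1/2, 1/2], [-1/2, -3/2, 1/2], [1, 8/3, -4/3]].
M = A⁻¹N = [[-1/2, -1/2, 1/2], [-1/2, -3/2, 1/2], [1, 8/3, -4/3]] · [[6], [-3], [3]] = [[0], [3], [-6]].

3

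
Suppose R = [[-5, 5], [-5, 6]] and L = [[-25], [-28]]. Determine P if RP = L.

Left-multiplying both sides by R⁻¹ gives P = R⁻¹L.
det R = -5; the adjugate gives R⁻¹ = [[-6/5, 1], [-1, 1]].
P = R⁻¹L = [[-6/5, 1], [-1, 1]] · [[-25], [-28]] = [[2], [-3]].

P = [[2], [-3]]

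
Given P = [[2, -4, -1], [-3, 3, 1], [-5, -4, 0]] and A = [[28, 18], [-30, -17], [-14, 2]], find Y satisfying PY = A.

P is on the left of Y, so left-multiply by P⁻¹: Y = P⁻¹A.
det P = 1, so P⁻¹ = [[4, 4, -1], [-5, -5, 1], [27, 28, -6]].
Y = P⁻¹A = [[4, 4, -1], [-5, -5, 1], [27, 28, -6]] · [[28, 18], [-30, -17], [-14, 2]] = [[6, 2], [-4, -3], [0, -2]].

Y = [[6, 2], [-4, -3], [0, -2]]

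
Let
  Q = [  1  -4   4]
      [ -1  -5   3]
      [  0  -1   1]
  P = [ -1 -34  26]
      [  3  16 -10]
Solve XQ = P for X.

Q is on the right of X, so right-multiply by Q⁻¹: X = PQ⁻¹.
Q has determinant -2; Q⁻¹ = [[1, 0, -4], [-1/2, -1/2, 7/2], [-1/2, -1/2, 9/2]].
X = PQ⁻¹ = [[-1, -34, 26], [3, 16, -10]] · [[1, 0, -4], [-1/2, -1/2, 7/2], [-1/2, -1/2, 9/2]] = [[3, 4, 2], [0, -3, -1]].

X = [[3, 4, 2], [0, -3, -1]]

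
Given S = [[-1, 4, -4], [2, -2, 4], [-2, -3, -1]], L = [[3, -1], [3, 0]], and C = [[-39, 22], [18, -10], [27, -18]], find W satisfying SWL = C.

W = [[-2, -5], [-5, 5], [1, 4]]

W = S⁻¹CL⁻¹ (apply S⁻¹ on the left and L⁻¹ on the right).
S has determinant 2; S⁻¹ = [[7, 8, 4], [-3, -7/2, -2], [-5, -11/2, -3]].
det L = 3, so L⁻¹ = [[0, 1/3], [-1, 1]].
S⁻¹C = [[-21, 2], [0, 5], [15, -1]].
W = (S⁻¹C)L⁻¹ = [[-2, -5], [-5, 5], [1, 4]].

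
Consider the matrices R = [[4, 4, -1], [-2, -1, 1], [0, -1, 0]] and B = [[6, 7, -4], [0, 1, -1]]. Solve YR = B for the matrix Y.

Since R sits to the right of Y, Y = BR⁻¹.
det R = 2; the adjugate gives R⁻¹ = [[1/2, 1/2, 3/2], [0, 0, -1], [1, 2, 2]].
Y = BR⁻¹ = [[6, 7, -4], [0, 1, -1]] · [[1/2, 1/2, 3/2], [0, 0, -1], [1, 2, 2]] = [[-1, -5, -6], [-1, -2, -3]].

Y = [[-1, -5, -6], [-1, -2, -3]]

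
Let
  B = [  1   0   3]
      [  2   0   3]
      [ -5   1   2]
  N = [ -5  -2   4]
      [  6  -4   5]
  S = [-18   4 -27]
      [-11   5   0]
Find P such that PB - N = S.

P = [[-5, -4, 2], [2, -1, 1]]

PB = S + N = [[-23, 2, -23], [-5, 1, 5]].
Since B sits to the right of P, P = (S + N)B⁻¹.
B has determinant 3; B⁻¹ = [[-1, 1, 0], [-19/3, 17/3, 1], [2/3, -1/3, 0]].
P = (S + N)B⁻¹ = [[-5, -4, 2], [2, -1, 1]].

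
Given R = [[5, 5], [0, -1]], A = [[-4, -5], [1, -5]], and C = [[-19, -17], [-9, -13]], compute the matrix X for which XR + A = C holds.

X = [[-3, -3], [-2, -2]]

XR = C − A = [[-15, -12], [-10, -8]].
Right-multiplying both sides by R⁻¹ gives X = (C − A)R⁻¹.
det R = -5; the adjugate gives R⁻¹ = [[1/5, 1], [0, -1]].
X = (C − A)R⁻¹ = [[-3, -3], [-2, -2]].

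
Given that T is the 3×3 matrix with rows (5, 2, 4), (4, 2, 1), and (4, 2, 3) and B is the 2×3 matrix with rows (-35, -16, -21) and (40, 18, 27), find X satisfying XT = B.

Right-multiplying both sides by T⁻¹ gives X = BT⁻¹.
det T = 4, so T⁻¹ = [[1, 1/2, -3/2], [-2, -1/4, 11/4], [0, -1/2, 1/2]].
X = BT⁻¹ = [[-35, -16, -21], [40, 18, 27]] · [[1, 1/2, -3/2], [-2, -1/4, 11/4], [0, -1/2, 1/2]] = [[-3, -3, -2], [4, 2, 3]].

X = [[-3, -3, -2], [4, 2, 3]]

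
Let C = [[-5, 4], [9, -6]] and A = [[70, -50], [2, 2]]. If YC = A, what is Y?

Since C sits to the right of Y, Y = AC⁻¹.
C has determinant -6; C⁻¹ = [[1, 2/3], [3/2, 5/6]].
Y = AC⁻¹ = [[70, -50], [2, 2]] · [[1, 2/3], [3/2, 5/6]] = [[-5, 5], [5, 3]].

Y = [[-5, 5], [5, 3]]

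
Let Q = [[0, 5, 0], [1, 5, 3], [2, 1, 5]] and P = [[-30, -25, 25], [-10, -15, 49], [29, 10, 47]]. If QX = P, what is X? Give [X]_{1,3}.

Since Q multiplies X on the left, X = Q⁻¹P.
det Q = 5; the adjugate gives Q⁻¹ = [[22/5, -5, 3], [1/5, 0, 0], [-9/5, 2, -1]].
X = Q⁻¹P = [[22/5, -5, 3], [1/5, 0, 0], [-9/5, 2, -1]] · [[-30, -25, 25], [-10, -15, 49], [29, 10, 47]] = [[5, -5, 6], [-6, -5, 5], [5, 5, 6]].

6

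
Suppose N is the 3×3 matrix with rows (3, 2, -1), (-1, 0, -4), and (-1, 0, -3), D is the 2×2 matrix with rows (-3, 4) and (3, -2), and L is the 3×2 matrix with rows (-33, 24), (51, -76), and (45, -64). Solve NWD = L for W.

W = [[5, -4], [-5, 2], [4, 2]]

Left-multiply by N⁻¹ and right-multiply by D⁻¹: W = N⁻¹LD⁻¹.
det N = 2; the adjugate gives N⁻¹ = [[0, 3, -4], [1/2, -5, 13/2], [0, -1, 1]].
det D = -6; the adjugate gives D⁻¹ = [[1/3, 2/3], [1/2, 1/2]].
N⁻¹L = [[-27, 28], [21, -24], [-6, 12]].
W = (N⁻¹L)D⁻¹ = [[5, -4], [-5, 2], [4, 2]].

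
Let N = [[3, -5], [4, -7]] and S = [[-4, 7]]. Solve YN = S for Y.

N is on the right of Y, so right-multiply by N⁻¹: Y = SN⁻¹.
N has determinant -1; N⁻¹ = [[7, -5], [4, -3]].
Y = SN⁻¹ = [[-4, 7]] · [[7, -5], [4, -3]] = [[0, -1]].

Y = [[0, -1]]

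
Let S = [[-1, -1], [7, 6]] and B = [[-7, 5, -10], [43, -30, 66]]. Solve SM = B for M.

M = [[1, 0, 6], [6, -5, 4]]

S is on the left of M, so left-multiply by S⁻¹: M = S⁻¹B.
S has determinant 1; S⁻¹ = [[6, 1], [-7, -1]].
M = S⁻¹B = [[6, 1], [-7, -1]] · [[-7, 5, -10], [43, -30, 66]] = [[1, 0, 6], [6, -5, 4]].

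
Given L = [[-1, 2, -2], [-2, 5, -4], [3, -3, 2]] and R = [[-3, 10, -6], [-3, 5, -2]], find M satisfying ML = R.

Right-multiplying both sides by L⁻¹ gives M = RL⁻¹.
L has determinant 4; L⁻¹ = [[-1/2, 1/2, 1/2], [-2, 1, 0], [-9/4, 3/4, -1/4]].
M = RL⁻¹ = [[-3, 10, -6], [-3, 5, -2]] · [[-1/2, 1/2, 1/2], [-2, 1, 0], [-9/4, 3/4, -1/4]] = [[-5, 4, 0], [-4, 2, -1]].

M = [[-5, 4, 0], [-4, 2, -1]]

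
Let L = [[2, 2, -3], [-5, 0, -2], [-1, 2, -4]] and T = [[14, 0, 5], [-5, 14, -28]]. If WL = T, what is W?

W = [[3, -1, -3], [4, 2, 3]]

L is on the right of W, so right-multiply by L⁻¹: W = TL⁻¹.
det L = 2; the adjugate gives L⁻¹ = [[2, 1, -2], [-9, -11/2, 19/2], [-5, -3, 5]].
W = TL⁻¹ = [[14, 0, 5], [-5, 14, -28]] · [[2, 1, -2], [-9, -11/2, 19/2], [-5, -3, 5]] = [[3, -1, -3], [4, 2, 3]].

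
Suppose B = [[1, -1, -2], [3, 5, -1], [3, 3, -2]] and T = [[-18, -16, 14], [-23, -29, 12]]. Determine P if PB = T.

P = [[-3, -2, -3], [1, -2, -6]]

Since B sits to the right of P, P = TB⁻¹.
det B = 2; the adjugate gives B⁻¹ = [[-7/2, -4, 11/2], [3/2, 2, -5/2], [-3, -3, 4]].
P = TB⁻¹ = [[-18, -16, 14], [-23, -29, 12]] · [[-7/2, -4, 11/2], [3/2, 2, -5/2], [-3, -3, 4]] = [[-3, -2, -3], [1, -2, -6]].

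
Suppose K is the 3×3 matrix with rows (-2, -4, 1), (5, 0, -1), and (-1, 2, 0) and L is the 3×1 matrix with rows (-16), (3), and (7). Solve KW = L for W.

W = [[1], [4], [2]]

Since K multiplies W on the left, W = K⁻¹L.
det K = 2; the adjugate gives K⁻¹ = [[1, 1, 2], [1/2, 1/2, 3/2], [5, 4, 10]].
W = K⁻¹L = [[1, 1, 2], [1/2, 1/2, 3/2], [5, 4, 10]] · [[-16], [3], [7]] = [[1], [4], [2]].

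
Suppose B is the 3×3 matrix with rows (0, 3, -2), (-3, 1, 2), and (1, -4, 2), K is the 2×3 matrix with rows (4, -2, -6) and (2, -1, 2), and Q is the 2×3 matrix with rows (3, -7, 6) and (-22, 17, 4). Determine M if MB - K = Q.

MB = Q + K = [[7, -9, 0], [-20, 16, 6]].
Since B sits to the right of M, M = (Q + K)B⁻¹.
B has determinant 2; B⁻¹ = [[5, 1, 4], [4, 1, 3], [11/2, 3/2, 9/2]].
M = (Q + K)B⁻¹ = [[-1, -2, 1], [-3, 5, -5]].

M = [[-1, -2, 1], [-3, 5, -5]]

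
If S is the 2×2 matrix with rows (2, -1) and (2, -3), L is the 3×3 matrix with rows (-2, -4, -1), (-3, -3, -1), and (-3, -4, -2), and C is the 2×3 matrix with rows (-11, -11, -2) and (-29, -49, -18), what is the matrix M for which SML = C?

Isolating M: multiply by S⁻¹ from the left and L⁻¹ from the right, so M = S⁻¹CL⁻¹.
det S = -4; the adjugate gives S⁻¹ = [[3/4, -1/4], [1/2, -1/2]].
L has determinant 5; L⁻¹ = [[2/5, -4/5, 1/5], [-3/5, 1/5, 1/5], [3/5, 4/5, -6/5]].
S⁻¹C = [[-1, 4, 3], [9, 19, 8]].
M = (S⁻¹C)L⁻¹ = [[-1, 4, -3], [-3, 3, -4]].

M = [[-1, 4, -3], [-3, 3, -4]]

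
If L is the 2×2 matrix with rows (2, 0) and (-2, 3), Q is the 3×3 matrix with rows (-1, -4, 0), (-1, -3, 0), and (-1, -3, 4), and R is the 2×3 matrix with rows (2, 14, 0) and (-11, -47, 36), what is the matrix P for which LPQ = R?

P = [[-4, 3, 0], [2, -2, 3]]

Isolating P: multiply by L⁻¹ from the left and Q⁻¹ from the right, so P = L⁻¹RQ⁻¹.
det L = 6, so L⁻¹ = [[1/2, 0], [1/3, 1/3]].
Q has determinant -4; Q⁻¹ = [[3, -4, 0], [-1, 1, 0], [0, -1/4, 1/4]].
L⁻¹R = [[1, 7, 0], [-3, -11, 12]].
P = (L⁻¹R)Q⁻¹ = [[-4, 3, 0], [2, -2, 3]].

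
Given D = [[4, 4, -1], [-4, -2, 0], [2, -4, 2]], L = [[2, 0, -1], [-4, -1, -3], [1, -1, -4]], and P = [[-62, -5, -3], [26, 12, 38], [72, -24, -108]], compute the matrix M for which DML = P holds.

M = [[0, 1, 4], [-2, 1, -5], [-2, -3, 2]]

Left-multiply by D⁻¹ and right-multiply by L⁻¹: M = D⁻¹PL⁻¹.
det D = -4; the adjugate gives D⁻¹ = [[1, 1, 1/2], [-2, -5/2, -1], [-5, -6, -2]].
L has determinant -3; L⁻¹ = [[-1/3, -1/3, 1/3], [19/3, 7/3, -10/3], [-5/3, -2/3, 2/3]].
D⁻¹P = [[0, -5, -19], [-13, 4, 19], [10, 1, 3]].
M = (D⁻¹P)L⁻¹ = [[0, 1, 4], [-2, 1, -5], [-2, -3, 2]].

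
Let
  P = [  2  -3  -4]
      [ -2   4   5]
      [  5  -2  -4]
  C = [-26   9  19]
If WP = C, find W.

W = [[5, 3, -6]]

Since P sits to the right of W, W = CP⁻¹.
P has determinant 1; P⁻¹ = [[-6, -4, 1], [17, 12, -2], [-16, -11, 2]].
W = CP⁻¹ = [[-26, 9, 19]] · [[-6, -4, 1], [17, 12, -2], [-16, -11, 2]] = [[5, 3, -6]].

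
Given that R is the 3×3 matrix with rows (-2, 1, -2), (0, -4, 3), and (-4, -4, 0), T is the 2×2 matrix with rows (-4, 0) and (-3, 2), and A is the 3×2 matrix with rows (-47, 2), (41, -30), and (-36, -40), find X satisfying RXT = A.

X = [[-5, 2], [-1, 3], [-1, -1]]

Isolating X: multiply by R⁻¹ from the left and T⁻¹ from the right, so X = R⁻¹AT⁻¹.
det R = -4; the adjugate gives R⁻¹ = [[-3, -2, 5/4], [3, 2, -3/2], [4, 3, -2]].
det T = -8; the adjugate gives T⁻¹ = [[-1/4, 0], [-3/8, 1/2]].
R⁻¹A = [[14, 4], [-5, 6], [7, -2]].
X = (R⁻¹A)T⁻¹ = [[-5, 2], [-1, 3], [-1, -1]].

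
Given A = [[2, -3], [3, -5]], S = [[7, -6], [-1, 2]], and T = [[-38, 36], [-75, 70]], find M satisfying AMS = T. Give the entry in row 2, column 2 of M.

-1

Left-multiply by A⁻¹ and right-multiply by S⁻¹: M = A⁻¹TS⁻¹.
det A = -1; the adjugate gives A⁻¹ = [[5, -3], [3, -2]].
det S = 8, so S⁻¹ = [[1/4, 3/4], [1/8, 7/8]].
A⁻¹T = [[35, -30], [36, -32]].
M = (A⁻¹T)S⁻¹ = [[5, 0], [5, -1]].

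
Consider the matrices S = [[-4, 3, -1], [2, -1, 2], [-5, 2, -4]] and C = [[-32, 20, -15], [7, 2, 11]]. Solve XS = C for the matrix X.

X = [[5, -1, 2], [3, -3, -5]]

Since S sits to the right of X, X = CS⁻¹.
det S = -5, so S⁻¹ = [[0, -2, -1], [2/5, -11/5, -6/5], [1/5, 7/5, 2/5]].
X = CS⁻¹ = [[-32, 20, -15], [7, 2, 11]] · [[0, -2, -1], [2/5, -11/5, -6/5], [1/5, 7/5, 2/5]] = [[5, -1, 2], [3, -3, -5]].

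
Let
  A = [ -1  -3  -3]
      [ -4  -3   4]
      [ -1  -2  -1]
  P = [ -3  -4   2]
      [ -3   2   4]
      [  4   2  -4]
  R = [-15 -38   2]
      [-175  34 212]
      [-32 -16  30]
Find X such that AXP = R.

Left-multiply by A⁻¹ and right-multiply by P⁻¹: X = A⁻¹RP⁻¹.
det A = -2, so A⁻¹ = [[-11/2, -3/2, 21/2], [4, 1, -8], [-5/2, -1/2, 9/2]].
det P = 4, so P⁻¹ = [[-4, -3, -5], [1, 1, 3/2], [-7/2, -5/2, -9/2]].
A⁻¹R = [[9, -10, -14], [21, 10, -20], [-19, 6, 24]].
X = (A⁻¹R)P⁻¹ = [[3, -2, 3], [-4, -3, 0], [-2, 3, -4]].

X = [[3, -2, 3], [-4, -3, 0], [-2, 3, -4]]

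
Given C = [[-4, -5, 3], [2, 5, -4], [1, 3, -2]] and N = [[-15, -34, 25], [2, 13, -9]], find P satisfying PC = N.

C is on the right of P, so right-multiply by C⁻¹: P = NC⁻¹.
det C = -5; the adjugate gives C⁻¹ = [[-2/5, 1/5, -1], [0, -1, 2], [-1/5, -7/5, 2]].
P = NC⁻¹ = [[-15, -34, 25], [2, 13, -9]] · [[-2/5, 1/5, -1], [0, -1, 2], [-1/5, -7/5, 2]] = [[1, -4, -3], [1, 0, 6]].

P = [[1, -4, -3], [1, 0, 6]]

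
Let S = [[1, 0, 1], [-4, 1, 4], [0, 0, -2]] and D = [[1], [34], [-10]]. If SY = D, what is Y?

Since S multiplies Y on the left, Y = S⁻¹D.
S has determinant -2; S⁻¹ = [[1, 0, 1/2], [4, 1, 4], [0, 0, -1/2]].
Y = S⁻¹D = [[1, 0, 1/2], [4, 1, 4], [0, 0, -1/2]] · [[1], [34], [-10]] = [[-4], [-2], [5]].

Y = [[-4], [-2], [5]]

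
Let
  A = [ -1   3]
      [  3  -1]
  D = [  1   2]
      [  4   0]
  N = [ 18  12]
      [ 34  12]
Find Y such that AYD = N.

Isolating Y: multiply by A⁻¹ from the left and D⁻¹ from the right, so Y = A⁻¹ND⁻¹.
A has determinant -8; A⁻¹ = [[1/8, 3/8], [3/8, 1/8]].
det D = -8; the adjugate gives D⁻¹ = [[0, 1/4], [1/2, -1/8]].
A⁻¹N = [[15, 6], [11, 6]].
Y = (A⁻¹N)D⁻¹ = [[3, 3], [3, 2]].

Y = [[3, 3], [3, 2]]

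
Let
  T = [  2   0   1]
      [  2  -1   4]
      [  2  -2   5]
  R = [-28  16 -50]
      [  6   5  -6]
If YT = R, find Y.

Y = [[-4, -4, -6], [5, 1, -3]]

Right-multiplying both sides by T⁻¹ gives Y = RT⁻¹.
T has determinant 4; T⁻¹ = [[3/4, -1/2, 1/4], [-1/2, 2, -3/2], [-1/2, 1, -1/2]].
Y = RT⁻¹ = [[-28, 16, -50], [6, 5, -6]] · [[3/4, -1/2, 1/4], [-1/2, 2, -3/2], [-1/2, 1, -1/2]] = [[-4, -4, -6], [5, 1, -3]].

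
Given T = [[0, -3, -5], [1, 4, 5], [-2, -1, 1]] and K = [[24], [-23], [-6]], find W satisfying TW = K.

Left-multiplying both sides by T⁻¹ gives W = T⁻¹K.
det T = -2; the adjugate gives T⁻¹ = [[-9/2, -4, -5/2], [11/2, 5, 5/2], [-7/2, -3, -3/2]].
W = T⁻¹K = [[-9/2, -4, -5/2], [11/2, 5, 5/2], [-7/2, -3, -3/2]] · [[24], [-23], [-6]] = [[-1], [2], [-6]].

W = [[-1], [2], [-6]]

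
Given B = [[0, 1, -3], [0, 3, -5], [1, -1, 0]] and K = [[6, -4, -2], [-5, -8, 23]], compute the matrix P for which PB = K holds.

P = [[-1, 1, 6], [-1, -4, -5]]

Since B sits to the right of P, P = KB⁻¹.
B has determinant 4; B⁻¹ = [[-5/4, 3/4, 1], [-5/4, 3/4, 0], [-3/4, 1/4, 0]].
P = KB⁻¹ = [[6, -4, -2], [-5, -8, 23]] · [[-5/4, 3/4, 1], [-5/4, 3/4, 0], [-3/4, 1/4, 0]] = [[-1, 1, 6], [-1, -4, -5]].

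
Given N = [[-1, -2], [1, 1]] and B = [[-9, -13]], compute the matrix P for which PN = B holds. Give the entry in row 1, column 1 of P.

Since N sits to the right of P, P = BN⁻¹.
N has determinant 1; N⁻¹ = [[1, 2], [-1, -1]].
P = BN⁻¹ = [[-9, -13]] · [[1, 2], [-1, -1]] = [[4, -5]].

4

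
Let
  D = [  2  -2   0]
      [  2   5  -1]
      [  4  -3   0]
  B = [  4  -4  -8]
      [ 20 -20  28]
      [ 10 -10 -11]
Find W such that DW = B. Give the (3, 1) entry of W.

Since D multiplies W on the left, W = D⁻¹B.
D has determinant 2; D⁻¹ = [[-3/2, 0, 1], [-2, 0, 1], [-13, -1, 7]].
W = D⁻¹B = [[-3/2, 0, 1], [-2, 0, 1], [-13, -1, 7]] · [[4, -4, -8], [20, -20, 28], [10, -10, -11]] = [[4, -4, 1], [2, -2, 5], [-2, 2, -1]].

-2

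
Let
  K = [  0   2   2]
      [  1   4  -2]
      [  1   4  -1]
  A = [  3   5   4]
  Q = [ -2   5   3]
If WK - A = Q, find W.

WK = Q + A = [[1, 10, 7]].
Since K sits to the right of W, W = (Q + A)K⁻¹.
det K = -2, so K⁻¹ = [[-2, -5, 6], [1/2, 1, -1], [0, -1, 1]].
W = (Q + A)K⁻¹ = [[3, -2, 3]].

W = [[3, -2, 3]]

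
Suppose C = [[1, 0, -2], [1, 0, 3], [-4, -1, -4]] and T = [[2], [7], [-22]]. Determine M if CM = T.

M = [[4], [2], [1]]

Since C multiplies M on the left, M = C⁻¹T.
det C = 5, so C⁻¹ = [[3/5, 2/5, 0], [-8/5, -12/5, -1], [-1/5, 1/5, 0]].
M = C⁻¹T = [[3/5, 2/5, 0], [-8/5, -12/5, -1], [-1/5, 1/5, 0]] · [[2], [7], [-22]] = [[4], [2], [1]].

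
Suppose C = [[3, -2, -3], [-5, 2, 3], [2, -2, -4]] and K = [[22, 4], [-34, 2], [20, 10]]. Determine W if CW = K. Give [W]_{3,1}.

-4

Left-multiplying both sides by C⁻¹ gives W = C⁻¹K.
C has determinant 4; C⁻¹ = [[-1/2, -1/2, 0], [-7/2, -3/2, 3/2], [3/2, 1/2, -1]].
W = C⁻¹K = [[-1/2, -1/2, 0], [-7/2, -3/2, 3/2], [3/2, 1/2, -1]] · [[22, 4], [-34, 2], [20, 10]] = [[6, -3], [4, -2], [-4, -3]].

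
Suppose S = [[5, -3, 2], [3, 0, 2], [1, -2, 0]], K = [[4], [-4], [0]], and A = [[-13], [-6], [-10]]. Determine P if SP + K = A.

SP = A − K = [[-17], [-2], [-10]].
Since S multiplies P on the left, P = S⁻¹(A − K).
S has determinant 2; S⁻¹ = [[2, -2, -3], [1, -1, -2], [-3, 7/2, 9/2]].
P = S⁻¹(A − K) = [[0], [5], [-1]].

P = [[0], [5], [-1]]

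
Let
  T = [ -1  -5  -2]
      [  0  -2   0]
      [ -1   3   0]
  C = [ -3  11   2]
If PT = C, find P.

Right-multiplying both sides by T⁻¹ gives P = CT⁻¹.
det T = 4, so T⁻¹ = [[0, -3/2, -1], [0, -1/2, 0], [-1/2, 2, 1/2]].
P = CT⁻¹ = [[-3, 11, 2]] · [[0, -3/2, -1], [0, -1/2, 0], [-1/2, 2, 1/2]] = [[-1, 3, 4]].

P = [[-1, 3, 4]]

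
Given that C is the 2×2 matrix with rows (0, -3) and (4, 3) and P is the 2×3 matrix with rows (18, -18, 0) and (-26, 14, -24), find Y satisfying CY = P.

C is on the left of Y, so left-multiply by C⁻¹: Y = C⁻¹P.
det C = 12, so C⁻¹ = [[1/4, 1/4], [-1/3, 0]].
Y = C⁻¹P = [[1/4, 1/4], [-1/3, 0]] · [[18, -18, 0], [-26, 14, -24]] = [[-2, -1, -6], [-6, 6, 0]].

Y = [[-2, -1, -6], [-6, 6, 0]]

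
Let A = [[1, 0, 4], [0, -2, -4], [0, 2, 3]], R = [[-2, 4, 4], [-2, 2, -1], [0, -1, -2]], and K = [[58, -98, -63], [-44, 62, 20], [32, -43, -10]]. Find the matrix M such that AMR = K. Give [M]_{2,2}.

0

M = A⁻¹KR⁻¹ (apply A⁻¹ on the left and R⁻¹ on the right).
det A = 2; the adjugate gives A⁻¹ = [[1, 4, 4], [0, 3/2, 2], [0, -1, -1]].
R has determinant 2; R⁻¹ = [[-5/2, 2, -6], [-2, 2, -5], [1, -1, 2]].
A⁻¹K = [[10, -22, -23], [-2, 7, 10], [12, -19, -10]].
M = (A⁻¹K)R⁻¹ = [[-4, -1, 4], [1, 0, -3], [-2, -4, 3]].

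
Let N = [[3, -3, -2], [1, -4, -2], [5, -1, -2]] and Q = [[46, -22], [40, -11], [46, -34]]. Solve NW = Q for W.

W = [[6, -5], [-6, -1], [-5, 5]]

N is on the left of W, so left-multiply by N⁻¹: W = N⁻¹Q.
N has determinant 4; N⁻¹ = [[3/2, -1, -1/2], [-2, 1, 1], [19/4, -3, -9/4]].
W = N⁻¹Q = [[3/2, -1, -1/2], [-2, 1, 1], [19/4, -3, -9/4]] · [[46, -22], [40, -11], [46, -34]] = [[6, -5], [-6, -1], [-5, 5]].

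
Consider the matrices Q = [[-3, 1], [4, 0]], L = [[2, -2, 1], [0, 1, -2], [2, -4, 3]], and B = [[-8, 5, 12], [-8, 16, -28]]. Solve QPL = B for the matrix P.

P = [[-2, 4, 1], [-5, -1, -2]]

Isolating P: multiply by Q⁻¹ from the left and L⁻¹ from the right, so P = Q⁻¹BL⁻¹.
Q has determinant -4; Q⁻¹ = [[0, 1/4], [1, 3/4]].
L has determinant -4; L⁻¹ = [[5/4, -1/2, -3/4], [1, -1, -1], [1/2, -1, -1/2]].
Q⁻¹B = [[-2, 4, -7], [-14, 17, -9]].
P = (Q⁻¹B)L⁻¹ = [[-2, 4, 1], [-5, -1, -2]].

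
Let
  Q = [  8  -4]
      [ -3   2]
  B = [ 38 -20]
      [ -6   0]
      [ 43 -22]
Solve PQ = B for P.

Right-multiplying both sides by Q⁻¹ gives P = BQ⁻¹.
det Q = 4; the adjugate gives Q⁻¹ = [[1/2, 1], [3/4, 2]].
P = BQ⁻¹ = [[38, -20], [-6, 0], [43, -22]] · [[1/2, 1], [3/4, 2]] = [[4, -2], [-3, -6], [5, -1]].

P = [[4, -2], [-3, -6], [5, -1]]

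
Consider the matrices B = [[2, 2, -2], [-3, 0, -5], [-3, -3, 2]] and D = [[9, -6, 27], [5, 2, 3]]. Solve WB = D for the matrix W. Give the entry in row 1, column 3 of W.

Since B sits to the right of W, W = DB⁻¹.
det B = -6, so B⁻¹ = [[5/2, -1/3, 5/3], [-7/2, 1/3, -8/3], [-3/2, 0, -1]].
W = DB⁻¹ = [[9, -6, 27], [5, 2, 3]] · [[5/2, -1/3, 5/3], [-7/2, 1/3, -8/3], [-3/2, 0, -1]] = [[3, -5, 4], [1, -1, 0]].

4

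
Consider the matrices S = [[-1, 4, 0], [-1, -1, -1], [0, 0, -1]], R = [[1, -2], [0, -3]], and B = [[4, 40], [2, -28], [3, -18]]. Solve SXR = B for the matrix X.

Isolating X: multiply by S⁻¹ from the left and R⁻¹ from the right, so X = S⁻¹BR⁻¹.
S has determinant -5; S⁻¹ = [[-1/5, -4/5, 4/5], [1/5, -1/5, 1/5], [0, 0, -1]].
det R = -3, so R⁻¹ = [[1, -2/3], [0, -1/3]].
S⁻¹B = [[0, 0], [1, 10], [-3, 18]].
X = (S⁻¹B)R⁻¹ = [[0, 0], [1, -4], [-3, -4]].

X = [[0, 0], [1, -4], [-3, -4]]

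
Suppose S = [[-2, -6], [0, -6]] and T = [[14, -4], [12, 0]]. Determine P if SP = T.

S is on the left of P, so left-multiply by S⁻¹: P = S⁻¹T.
S has determinant 12; S⁻¹ = [[-1/2, 1/2], [0, -1/6]].
P = S⁻¹T = [[-1/2, 1/2], [0, -1/6]] · [[14, -4], [12, 0]] = [[-1, 2], [-2, 0]].

P = [[-1, 2], [-2, 0]]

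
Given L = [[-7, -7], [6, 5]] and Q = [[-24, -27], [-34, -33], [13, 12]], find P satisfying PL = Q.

L is on the right of P, so right-multiply by L⁻¹: P = QL⁻¹.
L has determinant 7; L⁻¹ = [[5/7, 1], [-6/7, -1]].
P = QL⁻¹ = [[-24, -27], [-34, -33], [13, 12]] · [[5/7, 1], [-6/7, -1]] = [[6, 3], [4, -1], [-1, 1]].

P = [[6, 3], [4, -1], [-1, 1]]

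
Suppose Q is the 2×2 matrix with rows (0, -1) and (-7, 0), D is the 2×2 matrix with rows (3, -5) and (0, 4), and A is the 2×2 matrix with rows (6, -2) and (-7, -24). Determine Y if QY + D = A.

QY = A − D = [[3, 3], [-7, -28]].
Since Q multiplies Y on the left, Y = Q⁻¹(A − D).
det Q = -7, so Q⁻¹ = [[0, -1/7], [-1, 0]].
Y = Q⁻¹(A − D) = [[1, 4], [-3, -3]].

Y = [[1, 4], [-3, -3]]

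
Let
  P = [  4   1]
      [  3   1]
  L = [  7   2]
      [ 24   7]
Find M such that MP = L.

Right-multiplying both sides by P⁻¹ gives M = LP⁻¹.
det P = 1, so P⁻¹ = [[1, -1], [-3, 4]].
M = LP⁻¹ = [[7, 2], [24, 7]] · [[1, -1], [-3, 4]] = [[1, 1], [3, 4]].

M = [[1, 1], [3, 4]]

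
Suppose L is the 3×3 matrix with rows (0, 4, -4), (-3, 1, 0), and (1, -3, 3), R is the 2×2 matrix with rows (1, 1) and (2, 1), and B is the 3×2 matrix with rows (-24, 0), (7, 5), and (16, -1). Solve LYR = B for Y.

Y = L⁻¹BR⁻¹ (apply L⁻¹ on the left and R⁻¹ on the right).
det L = 4, so L⁻¹ = [[3/4, 0, 1], [9/4, 1, 3], [2, 1, 3]].
det R = -1, so R⁻¹ = [[-1, 1], [2, -1]].
L⁻¹B = [[-2, -1], [1, 2], [7, 2]].
Y = (L⁻¹B)R⁻¹ = [[0, -1], [3, -1], [-3, 5]].

Y = [[0, -1], [3, -1], [-3, 5]]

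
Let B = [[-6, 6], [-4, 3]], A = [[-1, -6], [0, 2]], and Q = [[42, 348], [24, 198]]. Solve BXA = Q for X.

X = [[3, -3], [-4, 5]]

X = B⁻¹QA⁻¹ (apply B⁻¹ on the left and A⁻¹ on the right).
B has determinant 6; B⁻¹ = [[1/2, -1], [2/3, -1]].
A has determinant -2; A⁻¹ = [[-1, -3], [0, 1/2]].
B⁻¹Q = [[-3, -24], [4, 34]].
X = (B⁻¹Q)A⁻¹ = [[3, -3], [-4, 5]].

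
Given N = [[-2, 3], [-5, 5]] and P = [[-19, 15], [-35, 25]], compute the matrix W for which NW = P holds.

W = [[2, 0], [-5, 5]]

Since N multiplies W on the left, W = N⁻¹P.
N has determinant 5; N⁻¹ = [[1, -3/5], [1, -2/5]].
W = N⁻¹P = [[1, -3/5], [1, -2/5]] · [[-19, 15], [-35, 25]] = [[2, 0], [-5, 5]].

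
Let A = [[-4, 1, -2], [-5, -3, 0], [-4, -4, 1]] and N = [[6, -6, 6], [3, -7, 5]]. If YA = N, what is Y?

Y = [[0, -6, 6], [-4, 5, -3]]

Since A sits to the right of Y, Y = NA⁻¹.
A has determinant 1; A⁻¹ = [[-3, 7, -6], [5, -12, 10], [8, -20, 17]].
Y = NA⁻¹ = [[6, -6, 6], [3, -7, 5]] · [[-3, 7, -6], [5, -12, 10], [8, -20, 17]] = [[0, -6, 6], [-4, 5, -3]].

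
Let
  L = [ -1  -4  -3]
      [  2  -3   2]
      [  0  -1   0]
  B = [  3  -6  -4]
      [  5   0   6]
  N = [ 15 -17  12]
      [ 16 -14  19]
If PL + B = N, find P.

PL = N − B = [[12, -11, 16], [11, -14, 13]].
Right-multiplying both sides by L⁻¹ gives P = (N − B)L⁻¹.
det L = 4; the adjugate gives L⁻¹ = [[1/2, 3/4, -17/4], [0, 0, -1], [-1/2, -1/4, 11/4]].
P = (N − B)L⁻¹ = [[-2, 5, 4], [-1, 5, 3]].

P = [[-2, 5, 4], [-1, 5, 3]]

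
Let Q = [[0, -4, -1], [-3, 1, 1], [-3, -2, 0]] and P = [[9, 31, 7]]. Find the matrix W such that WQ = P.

W = [[-4, 3, -6]]

Q is on the right of W, so right-multiply by Q⁻¹: W = PQ⁻¹.
det Q = 3, so Q⁻¹ = [[2/3, 2/3, -1], [-1, -1, 1], [3, 4, -4]].
W = PQ⁻¹ = [[9, 31, 7]] · [[2/3, 2/3, -1], [-1, -1, 1], [3, 4, -4]] = [[-4, 3, -6]].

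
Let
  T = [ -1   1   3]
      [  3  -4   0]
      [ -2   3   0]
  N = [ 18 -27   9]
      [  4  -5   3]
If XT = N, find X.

Right-multiplying both sides by T⁻¹ gives X = NT⁻¹.
det T = 3, so T⁻¹ = [[0, 3, 4], [0, 2, 3], [1/3, 1/3, 1/3]].
X = NT⁻¹ = [[18, -27, 9], [4, -5, 3]] · [[0, 3, 4], [0, 2, 3], [1/3, 1/3, 1/3]] = [[3, 3, -6], [1, 3, 2]].

X = [[3, 3, -6], [1, 3, 2]]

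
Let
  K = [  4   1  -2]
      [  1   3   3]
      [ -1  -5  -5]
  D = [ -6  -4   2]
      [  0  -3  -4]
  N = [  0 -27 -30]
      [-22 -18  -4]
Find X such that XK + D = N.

XK = N − D = [[6, -23, -32], [-22, -15, 0]].
Right-multiplying both sides by K⁻¹ gives X = (N − D)K⁻¹.
K has determinant 6; K⁻¹ = [[0, 5/2, 3/2], [1/3, -11/3, -7/3], [-1/3, 19/6, 11/6]].
X = (N − D)K⁻¹ = [[3, -2, 4], [-5, 0, 2]].

X = [[3, -2, 4], [-5, 0, 2]]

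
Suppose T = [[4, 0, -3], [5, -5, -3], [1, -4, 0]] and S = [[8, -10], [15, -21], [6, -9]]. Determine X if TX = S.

Since T multiplies X on the left, X = T⁻¹S.
det T = -3, so T⁻¹ = [[4, -4, 5], [1, -1, 1], [5, -16/3, 20/3]].
X = T⁻¹S = [[4, -4, 5], [1, -1, 1], [5, -16/3, 20/3]] · [[8, -10], [15, -21], [6, -9]] = [[2, -1], [-1, 2], [0, 2]].

X = [[2, -1], [-1, 2], [0, 2]]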